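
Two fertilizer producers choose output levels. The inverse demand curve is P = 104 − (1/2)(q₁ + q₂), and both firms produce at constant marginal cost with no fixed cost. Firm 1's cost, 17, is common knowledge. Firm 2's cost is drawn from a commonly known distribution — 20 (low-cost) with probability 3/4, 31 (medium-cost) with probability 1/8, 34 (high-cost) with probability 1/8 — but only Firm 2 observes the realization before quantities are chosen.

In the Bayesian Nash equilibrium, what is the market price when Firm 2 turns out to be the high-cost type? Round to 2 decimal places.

Each type of Firm 2 best-responds to q₁; Firm 1 best-responds to the expected q₂ over Firm 2's types.
Firm 2 with cost c maximizes (104 − (1/2)(q₁+q₂) − c)·q₂, giving q₂(c) = (104 − c − (1/2)q₁).
E[c₂] = 3/4·20 + 1/8·31 + 1/8·34 = 23.125
Firm 1's FOC against E[q₂] yields q₁ = (104 − 2·17 + E[c₂])/(3/2) = (104 − 34 + 23.125)/(3/2) = 62.0833.
q₂(high-cost) = 38.9583, so P = 104 − (1/2)·(62.0833 + 38.9583) = 53.4792.

53.48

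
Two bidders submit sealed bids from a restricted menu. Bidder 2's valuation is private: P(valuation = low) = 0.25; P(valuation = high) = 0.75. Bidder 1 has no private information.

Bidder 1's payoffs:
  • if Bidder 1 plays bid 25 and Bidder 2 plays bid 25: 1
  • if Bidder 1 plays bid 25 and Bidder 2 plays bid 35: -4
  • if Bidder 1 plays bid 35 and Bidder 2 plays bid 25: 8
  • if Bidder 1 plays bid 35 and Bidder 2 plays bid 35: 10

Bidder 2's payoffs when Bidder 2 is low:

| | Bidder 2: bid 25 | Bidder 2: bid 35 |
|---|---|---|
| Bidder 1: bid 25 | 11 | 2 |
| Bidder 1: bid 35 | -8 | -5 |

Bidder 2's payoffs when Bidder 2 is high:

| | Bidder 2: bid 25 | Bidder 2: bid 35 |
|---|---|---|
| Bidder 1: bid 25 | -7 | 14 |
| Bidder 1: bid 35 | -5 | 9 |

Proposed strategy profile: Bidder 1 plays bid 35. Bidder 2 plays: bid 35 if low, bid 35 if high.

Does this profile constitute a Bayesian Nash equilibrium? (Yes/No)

Yes

Bidder 1 plays bid 35: E[bid 35] = 0.25·(10) + 0.75·(10) = 10; E[bid 25] = -4. Best-responding. ✓
Bidder 2 (valuation low), facing bid 35: bid 25 gives -8, bid 35 gives -5. Proposed bid 35 is best. ✓
Bidder 2 (valuation high), facing bid 35: bid 25 gives -5, bid 35 gives 9. Proposed bid 35 is best. ✓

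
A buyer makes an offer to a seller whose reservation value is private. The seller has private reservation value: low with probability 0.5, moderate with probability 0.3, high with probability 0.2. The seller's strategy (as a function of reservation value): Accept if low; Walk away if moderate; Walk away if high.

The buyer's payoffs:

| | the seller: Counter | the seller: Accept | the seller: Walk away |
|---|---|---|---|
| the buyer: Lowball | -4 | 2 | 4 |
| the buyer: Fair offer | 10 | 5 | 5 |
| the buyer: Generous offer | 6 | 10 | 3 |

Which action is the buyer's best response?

E[Lowball] = 0.5·(2) + 0.3·(4) + 0.2·(4) = 3
E[Fair offer] = 0.5·(5) + 0.3·(5) + 0.2·(5) = 5
E[Generous offer] = 0.5·(10) + 0.3·(3) + 0.2·(3) = 6.5
Best response: Generous offer (6.5 is the largest).

Generous offer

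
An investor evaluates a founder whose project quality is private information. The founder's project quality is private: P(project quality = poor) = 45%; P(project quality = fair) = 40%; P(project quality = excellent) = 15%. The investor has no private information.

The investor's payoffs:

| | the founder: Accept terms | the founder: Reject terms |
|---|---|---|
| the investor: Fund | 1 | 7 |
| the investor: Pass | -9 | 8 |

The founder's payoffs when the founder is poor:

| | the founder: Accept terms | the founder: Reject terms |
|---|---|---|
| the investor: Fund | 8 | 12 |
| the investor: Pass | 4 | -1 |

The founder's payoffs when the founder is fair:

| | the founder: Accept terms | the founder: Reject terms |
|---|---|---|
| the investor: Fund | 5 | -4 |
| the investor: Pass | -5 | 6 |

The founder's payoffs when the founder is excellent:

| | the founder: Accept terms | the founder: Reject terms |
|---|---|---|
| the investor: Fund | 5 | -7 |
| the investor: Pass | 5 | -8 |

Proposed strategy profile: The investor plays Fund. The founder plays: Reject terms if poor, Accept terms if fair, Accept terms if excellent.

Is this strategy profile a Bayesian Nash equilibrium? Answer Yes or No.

The investor plays Fund: E[Fund] = 0.45·(7) + 0.4·(1) + 0.15·(1) = 3.7; E[Pass] = -1.35. Best-responding. ✓
The founder (project quality poor), facing Fund: Accept terms gives 8, Reject terms gives 12. Proposed Reject terms is best. ✓
The founder (project quality fair), facing Fund: Accept terms gives 5, Reject terms gives -4. Proposed Accept terms is best. ✓
The founder (project quality excellent), facing Fund: Accept terms gives 5, Reject terms gives -7. Proposed Accept terms is best. ✓

Yes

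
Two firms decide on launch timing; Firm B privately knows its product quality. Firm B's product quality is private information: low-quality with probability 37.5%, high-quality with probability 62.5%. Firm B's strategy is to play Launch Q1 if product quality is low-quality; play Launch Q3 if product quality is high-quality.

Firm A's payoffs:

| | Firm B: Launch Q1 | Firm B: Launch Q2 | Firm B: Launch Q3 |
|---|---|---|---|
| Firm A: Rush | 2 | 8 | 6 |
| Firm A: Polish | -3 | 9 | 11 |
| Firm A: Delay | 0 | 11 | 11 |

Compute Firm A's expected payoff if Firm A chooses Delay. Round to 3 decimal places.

E[Delay] = 0.375·0 + 0.625·11 = 0 + 6.875 = 6.875

6.875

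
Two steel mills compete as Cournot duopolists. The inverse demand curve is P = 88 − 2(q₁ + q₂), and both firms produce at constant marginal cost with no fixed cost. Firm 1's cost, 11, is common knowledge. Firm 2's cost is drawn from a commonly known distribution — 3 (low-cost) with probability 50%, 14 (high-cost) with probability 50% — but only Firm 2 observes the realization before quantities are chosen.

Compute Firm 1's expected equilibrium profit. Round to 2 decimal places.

Type-c best response for Firm 2: q₂(c) = (88 − c)/4 − q₁/2.
Firm 1 maximizes expected profit; its first-order condition is 88 − 4q₁ − 2E[q₂] − 11 = 0.
Substituting E[q₂] and solving: E[c₂] = 8.5, so q₁ = (88 − 2·11 + 8.5)/6 = 12.4167.
E[P] = 88 − 2·(q₁ + E[q₂]) = 35.8333; Firm 1's expected profit = (E[P] − 11)·q₁ = (35.8333 − 11)·12.4167 = 308.347.

308.35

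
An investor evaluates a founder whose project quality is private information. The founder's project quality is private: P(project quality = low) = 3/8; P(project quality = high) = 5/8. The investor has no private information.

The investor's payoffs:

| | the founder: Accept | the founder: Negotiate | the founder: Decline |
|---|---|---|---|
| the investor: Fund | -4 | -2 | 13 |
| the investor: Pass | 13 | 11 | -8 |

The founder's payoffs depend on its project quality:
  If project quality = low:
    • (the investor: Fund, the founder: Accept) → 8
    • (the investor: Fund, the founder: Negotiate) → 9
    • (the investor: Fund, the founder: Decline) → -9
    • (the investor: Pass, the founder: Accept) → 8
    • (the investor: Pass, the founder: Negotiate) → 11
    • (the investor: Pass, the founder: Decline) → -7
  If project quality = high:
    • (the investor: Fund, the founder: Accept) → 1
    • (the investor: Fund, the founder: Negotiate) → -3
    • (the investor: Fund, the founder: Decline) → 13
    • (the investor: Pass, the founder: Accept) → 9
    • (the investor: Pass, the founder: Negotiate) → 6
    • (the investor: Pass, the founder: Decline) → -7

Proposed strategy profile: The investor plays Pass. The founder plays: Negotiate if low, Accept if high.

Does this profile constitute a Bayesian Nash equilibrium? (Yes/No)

A profile is a BNE iff every type of every player is best-responding given beliefs about the other side.
The investor plays Pass: E[Pass] = 3/8·(11) + 5/8·(13) = 49/4; E[Fund] = -13/4. Best-responding. ✓
The founder (project quality low), facing Pass: Accept gives 8, Negotiate gives 11, Decline gives -7. Proposed Negotiate is best. ✓
The founder (project quality high), facing Pass: Accept gives 9, Negotiate gives 6, Decline gives -7. Proposed Accept is best. ✓

Yes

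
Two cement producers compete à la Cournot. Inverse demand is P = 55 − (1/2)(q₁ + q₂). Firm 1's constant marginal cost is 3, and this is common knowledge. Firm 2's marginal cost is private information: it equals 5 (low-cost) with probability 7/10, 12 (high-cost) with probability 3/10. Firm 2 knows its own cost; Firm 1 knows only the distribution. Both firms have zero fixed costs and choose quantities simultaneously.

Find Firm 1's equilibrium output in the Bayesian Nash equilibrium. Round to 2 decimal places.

Type-c best response for Firm 2: q₂(c) = (55 − c) − q₁/2.
Firm 1 maximizes expected profit; its first-order condition is 55 − q₁ − (1/2)E[q₂] − 3 = 0.
Substituting E[q₂] and solving: E[c₂] = 7.1, so q₁ = (55 − 2·3 + 7.1)/(3/2) = 37.4.

37.40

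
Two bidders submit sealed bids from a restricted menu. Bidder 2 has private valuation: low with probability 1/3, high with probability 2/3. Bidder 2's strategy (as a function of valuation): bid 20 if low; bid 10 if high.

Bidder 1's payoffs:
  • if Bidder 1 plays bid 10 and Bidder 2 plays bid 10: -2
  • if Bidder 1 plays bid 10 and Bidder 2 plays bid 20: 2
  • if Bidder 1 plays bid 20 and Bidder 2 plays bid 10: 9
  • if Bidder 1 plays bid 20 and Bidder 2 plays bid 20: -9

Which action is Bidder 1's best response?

Compute Bidder 1's expected payoff for each action, taking the expectation over Bidder 2's type.
E[bid 10] = 1/3·(2) + 2/3·(-2) = -2/3
E[bid 20] = 1/3·(-9) + 2/3·(9) = 3
Best response: bid 20 (3 is the largest).

bid 20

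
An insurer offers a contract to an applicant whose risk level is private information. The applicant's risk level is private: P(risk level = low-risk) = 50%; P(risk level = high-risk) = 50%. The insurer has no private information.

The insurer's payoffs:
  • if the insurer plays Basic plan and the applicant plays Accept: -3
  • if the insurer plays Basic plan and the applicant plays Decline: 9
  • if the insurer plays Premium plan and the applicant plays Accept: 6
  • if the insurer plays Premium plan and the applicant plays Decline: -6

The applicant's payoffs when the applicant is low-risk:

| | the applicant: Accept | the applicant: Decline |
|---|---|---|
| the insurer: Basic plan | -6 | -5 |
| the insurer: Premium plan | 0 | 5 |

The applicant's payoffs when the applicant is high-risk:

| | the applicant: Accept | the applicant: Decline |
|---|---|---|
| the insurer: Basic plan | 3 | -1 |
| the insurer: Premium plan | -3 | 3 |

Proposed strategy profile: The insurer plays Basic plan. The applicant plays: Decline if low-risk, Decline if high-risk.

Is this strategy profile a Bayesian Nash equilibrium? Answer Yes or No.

A profile is a BNE iff every type of every player is best-responding given beliefs about the other side.
The insurer plays Basic plan: E[Basic plan] = 0.5·(9) + 0.5·(9) = 9; E[Premium plan] = -6. Best-responding. ✓
The applicant (risk level low-risk), facing Basic plan: Accept gives -6, Decline gives -5. Proposed Decline is best. ✓
The applicant (risk level high-risk), facing Basic plan: Accept gives 3, Decline gives -1. Proposed Decline is not best — profitable deviation exists. ✗

No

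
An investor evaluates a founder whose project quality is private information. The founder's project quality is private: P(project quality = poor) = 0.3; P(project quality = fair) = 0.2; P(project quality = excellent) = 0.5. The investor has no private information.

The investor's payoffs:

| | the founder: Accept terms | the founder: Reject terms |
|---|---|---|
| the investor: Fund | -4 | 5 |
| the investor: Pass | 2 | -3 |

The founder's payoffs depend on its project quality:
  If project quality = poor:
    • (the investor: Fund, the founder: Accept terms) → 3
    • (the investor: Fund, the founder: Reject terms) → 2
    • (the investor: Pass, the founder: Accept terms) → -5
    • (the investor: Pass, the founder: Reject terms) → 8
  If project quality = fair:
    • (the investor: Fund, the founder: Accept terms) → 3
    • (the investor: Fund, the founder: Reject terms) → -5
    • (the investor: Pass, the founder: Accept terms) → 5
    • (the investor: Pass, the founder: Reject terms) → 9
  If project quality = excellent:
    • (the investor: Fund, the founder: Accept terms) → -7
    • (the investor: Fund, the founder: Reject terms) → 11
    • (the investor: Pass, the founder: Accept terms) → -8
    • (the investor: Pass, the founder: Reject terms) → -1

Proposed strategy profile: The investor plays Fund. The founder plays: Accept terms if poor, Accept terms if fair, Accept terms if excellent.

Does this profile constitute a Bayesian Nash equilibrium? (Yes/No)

No

The investor plays Fund: E[Fund] = 0.3·(-4) + 0.2·(-4) + 0.5·(-4) = -4; E[Pass] = 2. Not best-responding. ✗
The founder (project quality poor), facing Fund: Accept terms gives 3, Reject terms gives 2. Proposed Accept terms is best. ✓
The founder (project quality fair), facing Fund: Accept terms gives 3, Reject terms gives -5. Proposed Accept terms is best. ✓
The founder (project quality excellent), facing Fund: Accept terms gives -7, Reject terms gives 11. Proposed Accept terms is not best — profitable deviation exists. ✗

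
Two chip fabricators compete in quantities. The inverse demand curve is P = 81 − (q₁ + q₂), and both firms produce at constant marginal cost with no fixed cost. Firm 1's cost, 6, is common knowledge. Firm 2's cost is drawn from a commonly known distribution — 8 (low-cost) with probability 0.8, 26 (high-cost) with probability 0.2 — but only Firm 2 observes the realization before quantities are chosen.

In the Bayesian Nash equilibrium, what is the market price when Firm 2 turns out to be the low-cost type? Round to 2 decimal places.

Firm 2 with cost c maximizes (81 − (q₁+q₂) − c)·q₂, giving q₂(c) = (81 − c − q₁)/2.
E[c₂] = 0.8·8 + 0.2·26 = 11.6
Firm 1's FOC against E[q₂] yields q₁ = (81 − 2·6 + E[c₂])/3 = (81 − 12 + 11.6)/3 = 26.8667.
q₂(low-cost) = 23.0667, so P = 81 − (26.8667 + 23.0667) = 31.0667.

31.07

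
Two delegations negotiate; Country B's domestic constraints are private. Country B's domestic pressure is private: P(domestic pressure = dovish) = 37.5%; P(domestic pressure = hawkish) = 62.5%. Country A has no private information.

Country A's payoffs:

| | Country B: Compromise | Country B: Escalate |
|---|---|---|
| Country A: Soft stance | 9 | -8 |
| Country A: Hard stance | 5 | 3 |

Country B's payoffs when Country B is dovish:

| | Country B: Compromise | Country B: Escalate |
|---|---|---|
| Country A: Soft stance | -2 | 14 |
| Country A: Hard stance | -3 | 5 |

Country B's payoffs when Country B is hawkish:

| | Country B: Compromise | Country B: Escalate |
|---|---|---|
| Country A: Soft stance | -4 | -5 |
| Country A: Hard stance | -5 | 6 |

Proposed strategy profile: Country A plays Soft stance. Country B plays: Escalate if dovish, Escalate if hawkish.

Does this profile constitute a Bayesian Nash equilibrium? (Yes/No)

No

A profile is a BNE iff every type of every player is best-responding given beliefs about the other side.
Country A plays Soft stance: E[Soft stance] = 0.375·(-8) + 0.625·(-8) = -8; E[Hard stance] = 3. Not best-responding. ✗
Country B (domestic pressure dovish), facing Soft stance: Compromise gives -2, Escalate gives 14. Proposed Escalate is best. ✓
Country B (domestic pressure hawkish), facing Soft stance: Compromise gives -4, Escalate gives -5. Proposed Escalate is not best — profitable deviation exists. ✗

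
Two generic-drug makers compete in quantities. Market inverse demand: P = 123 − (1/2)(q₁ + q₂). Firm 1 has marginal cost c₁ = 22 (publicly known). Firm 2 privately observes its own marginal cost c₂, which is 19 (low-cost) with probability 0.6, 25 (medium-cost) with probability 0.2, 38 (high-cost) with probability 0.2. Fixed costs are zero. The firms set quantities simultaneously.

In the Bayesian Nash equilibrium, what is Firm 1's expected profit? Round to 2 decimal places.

2357.56

Type-c best response for Firm 2: q₂(c) = (123 − c) − q₁/2.
Firm 1 maximizes expected profit; its first-order condition is 123 − q₁ − (1/2)E[q₂] − 22 = 0.
Substituting E[q₂] and solving: E[c₂] = 24, so q₁ = (123 − 2·22 + 24)/(3/2) = 68.6667.
E[P] = 123 − (1/2)·(q₁ + E[q₂]) = 56.3333; Firm 1's expected profit = (E[P] − 22)·q₁ = (56.3333 − 22)·68.6667 = 2357.56.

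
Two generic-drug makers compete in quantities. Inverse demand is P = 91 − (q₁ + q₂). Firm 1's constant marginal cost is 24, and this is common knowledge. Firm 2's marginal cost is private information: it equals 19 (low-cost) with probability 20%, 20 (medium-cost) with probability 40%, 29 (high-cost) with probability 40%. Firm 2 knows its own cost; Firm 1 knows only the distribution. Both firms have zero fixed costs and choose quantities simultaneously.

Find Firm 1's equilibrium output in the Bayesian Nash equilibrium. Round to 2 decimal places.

22.13

Type-c best response for Firm 2: q₂(c) = (91 − c)/2 − q₁/2.
Firm 1 maximizes expected profit; its first-order condition is 91 − 2q₁ − E[q₂] − 24 = 0.
Substituting E[q₂] and solving: E[c₂] = 23.4, so q₁ = (91 − 2·24 + 23.4)/3 = 22.1333.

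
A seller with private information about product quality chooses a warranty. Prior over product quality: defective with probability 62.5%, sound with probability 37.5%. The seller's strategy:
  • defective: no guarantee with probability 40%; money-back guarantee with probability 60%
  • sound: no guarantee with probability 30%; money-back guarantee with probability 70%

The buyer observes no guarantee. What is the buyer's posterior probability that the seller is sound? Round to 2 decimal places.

Apply Bayes' rule using the sender's strategy as the likelihood.
P(no guarantee) = 0.625·0.4 + 0.375·0.3 = 0.3625
P(sound | no guarantee) = (0.375·0.3) / 0.3625 = 0.1125 / 0.3625 = 0.310345

0.31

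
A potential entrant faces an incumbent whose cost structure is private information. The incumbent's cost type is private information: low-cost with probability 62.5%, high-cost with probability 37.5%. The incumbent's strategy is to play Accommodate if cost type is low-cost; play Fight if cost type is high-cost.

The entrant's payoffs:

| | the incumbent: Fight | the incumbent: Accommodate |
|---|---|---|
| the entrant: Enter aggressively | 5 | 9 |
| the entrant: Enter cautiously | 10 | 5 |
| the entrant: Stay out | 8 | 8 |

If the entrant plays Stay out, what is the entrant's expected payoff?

Take the expectation over the incumbent's cost type, weighting each type's action by its prior probability.
E[Stay out] = 0.625·8 + 0.375·8 = 5 + 3 = 8

8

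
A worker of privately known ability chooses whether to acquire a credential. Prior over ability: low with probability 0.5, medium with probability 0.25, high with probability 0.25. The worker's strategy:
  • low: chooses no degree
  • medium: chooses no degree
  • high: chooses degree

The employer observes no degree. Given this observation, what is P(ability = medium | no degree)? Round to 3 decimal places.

0.333

Apply Bayes' rule using the sender's strategy as the likelihood.
P(no degree) = 0.5·1 + 0.25·1 + 0.25·0 = 0.75
P(medium | no degree) = (0.25·1) / 0.75 = 0.25 / 0.75 = 0.333333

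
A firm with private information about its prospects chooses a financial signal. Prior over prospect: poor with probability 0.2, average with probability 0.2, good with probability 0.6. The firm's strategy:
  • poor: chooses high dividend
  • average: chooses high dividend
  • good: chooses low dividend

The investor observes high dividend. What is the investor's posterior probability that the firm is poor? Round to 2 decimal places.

0.50

P(high dividend) = 0.2·1 + 0.2·1 + 0.6·0 = 0.4
P(poor | high dividend) = (0.2·1) / 0.4 = 0.2 / 0.4 = 0.5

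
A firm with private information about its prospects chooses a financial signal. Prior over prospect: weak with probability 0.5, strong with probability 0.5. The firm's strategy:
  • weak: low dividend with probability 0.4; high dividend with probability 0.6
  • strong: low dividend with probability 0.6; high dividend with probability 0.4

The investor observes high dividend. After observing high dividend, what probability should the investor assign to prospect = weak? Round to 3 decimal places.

P(high dividend) = 0.5·0.6 + 0.5·0.4 = 0.5
P(weak | high dividend) = (0.5·0.6) / 0.5 = 0.3 / 0.5 = 0.6

0.600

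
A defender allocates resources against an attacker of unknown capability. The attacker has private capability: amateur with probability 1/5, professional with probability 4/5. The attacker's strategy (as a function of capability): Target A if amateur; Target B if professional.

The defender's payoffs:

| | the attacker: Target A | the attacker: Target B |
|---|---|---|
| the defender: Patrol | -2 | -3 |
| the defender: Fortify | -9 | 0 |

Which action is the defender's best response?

Fortify

E[Patrol] = 1/5·(-2) + 4/5·(-3) = -14/5
E[Fortify] = 1/5·(-9) + 4/5·(0) = -9/5
Best response: Fortify (-9/5 is the largest).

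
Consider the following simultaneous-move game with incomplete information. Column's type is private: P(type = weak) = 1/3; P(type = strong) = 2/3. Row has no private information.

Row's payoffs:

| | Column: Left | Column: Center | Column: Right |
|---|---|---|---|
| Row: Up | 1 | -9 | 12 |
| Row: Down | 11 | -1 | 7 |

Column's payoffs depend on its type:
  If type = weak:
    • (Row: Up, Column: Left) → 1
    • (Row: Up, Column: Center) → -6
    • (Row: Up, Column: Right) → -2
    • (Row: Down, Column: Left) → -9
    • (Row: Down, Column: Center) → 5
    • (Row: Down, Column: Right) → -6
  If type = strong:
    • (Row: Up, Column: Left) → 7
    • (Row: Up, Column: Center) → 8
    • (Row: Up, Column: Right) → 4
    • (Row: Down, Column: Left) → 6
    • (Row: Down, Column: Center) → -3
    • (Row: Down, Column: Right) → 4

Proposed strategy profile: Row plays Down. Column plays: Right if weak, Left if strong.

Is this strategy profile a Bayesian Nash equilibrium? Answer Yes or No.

Row plays Down: E[Down] = 1/3·(7) + 2/3·(11) = 29/3; E[Up] = 14/3. Best-responding. ✓
Column (type weak), facing Down: Left gives -9, Center gives 5, Right gives -6. Proposed Right is not best — profitable deviation exists. ✗
Column (type strong), facing Down: Left gives 6, Center gives -3, Right gives 4. Proposed Left is best. ✓

No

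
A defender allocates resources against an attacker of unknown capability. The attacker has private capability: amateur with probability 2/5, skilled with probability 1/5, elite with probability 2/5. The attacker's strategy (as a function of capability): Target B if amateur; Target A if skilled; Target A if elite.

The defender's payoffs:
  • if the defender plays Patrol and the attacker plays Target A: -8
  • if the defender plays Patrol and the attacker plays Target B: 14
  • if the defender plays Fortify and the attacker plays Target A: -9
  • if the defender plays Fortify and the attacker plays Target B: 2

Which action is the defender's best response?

Patrol

E[Patrol] = 2/5·(14) + 1/5·(-8) + 2/5·(-8) = 4/5
E[Fortify] = 2/5·(2) + 1/5·(-9) + 2/5·(-9) = -23/5
Best response: Patrol (4/5 is the largest).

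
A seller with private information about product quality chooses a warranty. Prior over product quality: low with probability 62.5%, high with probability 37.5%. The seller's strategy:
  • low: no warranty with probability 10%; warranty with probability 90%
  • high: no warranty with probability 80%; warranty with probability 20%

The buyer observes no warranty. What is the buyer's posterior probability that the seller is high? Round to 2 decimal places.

P(no warranty) = 0.625·0.1 + 0.375·0.8 = 0.3625
P(high | no warranty) = (0.375·0.8) / 0.3625 = 0.3 / 0.3625 = 0.827586

0.83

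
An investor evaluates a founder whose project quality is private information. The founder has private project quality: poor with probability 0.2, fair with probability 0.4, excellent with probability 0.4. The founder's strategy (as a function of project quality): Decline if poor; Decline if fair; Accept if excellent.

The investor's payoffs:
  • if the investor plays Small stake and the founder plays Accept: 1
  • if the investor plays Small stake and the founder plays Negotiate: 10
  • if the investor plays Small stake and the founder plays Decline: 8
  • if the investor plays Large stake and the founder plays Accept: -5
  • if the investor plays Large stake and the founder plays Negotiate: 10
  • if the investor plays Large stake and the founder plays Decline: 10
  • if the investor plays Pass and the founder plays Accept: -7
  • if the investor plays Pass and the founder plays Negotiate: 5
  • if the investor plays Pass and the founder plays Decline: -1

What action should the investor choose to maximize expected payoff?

Small stake

Compute the investor's expected payoff for each action, taking the expectation over the founder's type.
E[Small stake] = 0.2·(8) + 0.4·(8) + 0.4·(1) = 5.2
E[Large stake] = 0.2·(10) + 0.4·(10) + 0.4·(-5) = 4
E[Pass] = 0.2·(-1) + 0.4·(-1) + 0.4·(-7) = -3.4
Best response: Small stake (5.2 is the largest).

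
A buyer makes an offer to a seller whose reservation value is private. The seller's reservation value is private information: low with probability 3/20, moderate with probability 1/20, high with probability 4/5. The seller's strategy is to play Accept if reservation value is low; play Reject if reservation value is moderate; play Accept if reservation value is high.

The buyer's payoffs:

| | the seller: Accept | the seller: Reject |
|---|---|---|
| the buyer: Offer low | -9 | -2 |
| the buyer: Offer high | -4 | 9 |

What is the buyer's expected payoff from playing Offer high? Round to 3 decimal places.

Take the expectation over the seller's reservation value, weighting each type's action by its prior probability.
E[Offer high] = 3/20·(-4) + 1/20·9 + 4/5·(-4) = (-3/5) + 9/20 + (-16/5) = -67/20

-3.350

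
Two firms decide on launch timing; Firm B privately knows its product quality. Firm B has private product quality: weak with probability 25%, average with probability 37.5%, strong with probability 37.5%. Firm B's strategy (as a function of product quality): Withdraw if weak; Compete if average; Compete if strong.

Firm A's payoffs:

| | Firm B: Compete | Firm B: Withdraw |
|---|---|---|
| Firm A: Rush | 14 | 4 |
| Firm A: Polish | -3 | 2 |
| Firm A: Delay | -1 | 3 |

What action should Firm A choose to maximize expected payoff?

Rush

Compute Firm A's expected payoff for each action, taking the expectation over Firm B's type.
E[Rush] = 0.25·(4) + 0.375·(14) + 0.375·(14) = 11.5
E[Polish] = 0.25·(2) + 0.375·(-3) + 0.375·(-3) = -1.75
E[Delay] = 0.25·(3) + 0.375·(-1) + 0.375·(-1) = 0
Best response: Rush (11.5 is the largest).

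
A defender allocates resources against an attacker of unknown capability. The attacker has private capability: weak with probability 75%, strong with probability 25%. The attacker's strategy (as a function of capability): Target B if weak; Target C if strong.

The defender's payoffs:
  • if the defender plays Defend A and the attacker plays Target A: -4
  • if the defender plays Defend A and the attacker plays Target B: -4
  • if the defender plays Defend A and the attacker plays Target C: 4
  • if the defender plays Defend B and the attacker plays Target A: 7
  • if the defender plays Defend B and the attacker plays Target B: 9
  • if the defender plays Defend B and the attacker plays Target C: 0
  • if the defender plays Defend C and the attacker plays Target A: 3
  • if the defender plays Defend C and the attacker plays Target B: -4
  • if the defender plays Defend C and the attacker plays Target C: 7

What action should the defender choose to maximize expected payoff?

Defend B

Compute the defender's expected payoff for each action, taking the expectation over the attacker's type.
E[Defend A] = 0.75·(-4) + 0.25·(4) = -2
E[Defend B] = 0.75·(9) + 0.25·(0) = 6.75
E[Defend C] = 0.75·(-4) + 0.25·(7) = -1.25
Best response: Defend B (6.75 is the largest).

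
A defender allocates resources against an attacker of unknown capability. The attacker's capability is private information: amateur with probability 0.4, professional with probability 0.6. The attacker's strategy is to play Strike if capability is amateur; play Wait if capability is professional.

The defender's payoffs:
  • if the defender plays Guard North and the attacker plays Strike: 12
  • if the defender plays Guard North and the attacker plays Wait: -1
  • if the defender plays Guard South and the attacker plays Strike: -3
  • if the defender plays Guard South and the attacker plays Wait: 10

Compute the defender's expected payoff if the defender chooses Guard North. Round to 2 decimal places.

E[Guard North] = 0.4·12 + 0.6·(-1) = 4.8 + (-0.6) = 4.2

4.20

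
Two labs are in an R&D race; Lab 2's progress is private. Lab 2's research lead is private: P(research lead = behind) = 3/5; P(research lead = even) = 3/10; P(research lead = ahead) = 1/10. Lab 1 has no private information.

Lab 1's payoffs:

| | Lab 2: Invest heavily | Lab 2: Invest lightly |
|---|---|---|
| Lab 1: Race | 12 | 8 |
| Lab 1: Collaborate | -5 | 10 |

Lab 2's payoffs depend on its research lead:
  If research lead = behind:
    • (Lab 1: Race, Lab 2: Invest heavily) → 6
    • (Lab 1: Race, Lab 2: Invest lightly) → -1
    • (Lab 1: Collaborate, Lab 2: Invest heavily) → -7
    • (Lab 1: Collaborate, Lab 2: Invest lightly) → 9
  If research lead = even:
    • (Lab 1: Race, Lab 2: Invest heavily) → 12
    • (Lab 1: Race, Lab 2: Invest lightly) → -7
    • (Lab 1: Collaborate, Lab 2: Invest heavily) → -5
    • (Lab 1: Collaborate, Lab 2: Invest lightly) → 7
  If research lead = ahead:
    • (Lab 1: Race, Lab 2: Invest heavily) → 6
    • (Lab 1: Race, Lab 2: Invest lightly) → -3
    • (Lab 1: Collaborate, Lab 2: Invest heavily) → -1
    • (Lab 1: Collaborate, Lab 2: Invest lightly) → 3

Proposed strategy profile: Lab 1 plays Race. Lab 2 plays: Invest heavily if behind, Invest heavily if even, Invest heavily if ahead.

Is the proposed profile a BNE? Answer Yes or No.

A profile is a BNE iff every type of every player is best-responding given beliefs about the other side.
Lab 1 plays Race: E[Race] = 3/5·(12) + 3/10·(12) + 1/10·(12) = 12; E[Collaborate] = -5. Best-responding. ✓
Lab 2 (research lead behind), facing Race: Invest heavily gives 6, Invest lightly gives -1. Proposed Invest heavily is best. ✓
Lab 2 (research lead even), facing Race: Invest heavily gives 12, Invest lightly gives -7. Proposed Invest heavily is best. ✓
Lab 2 (research lead ahead), facing Race: Invest heavily gives 6, Invest lightly gives -3. Proposed Invest heavily is best. ✓

Yes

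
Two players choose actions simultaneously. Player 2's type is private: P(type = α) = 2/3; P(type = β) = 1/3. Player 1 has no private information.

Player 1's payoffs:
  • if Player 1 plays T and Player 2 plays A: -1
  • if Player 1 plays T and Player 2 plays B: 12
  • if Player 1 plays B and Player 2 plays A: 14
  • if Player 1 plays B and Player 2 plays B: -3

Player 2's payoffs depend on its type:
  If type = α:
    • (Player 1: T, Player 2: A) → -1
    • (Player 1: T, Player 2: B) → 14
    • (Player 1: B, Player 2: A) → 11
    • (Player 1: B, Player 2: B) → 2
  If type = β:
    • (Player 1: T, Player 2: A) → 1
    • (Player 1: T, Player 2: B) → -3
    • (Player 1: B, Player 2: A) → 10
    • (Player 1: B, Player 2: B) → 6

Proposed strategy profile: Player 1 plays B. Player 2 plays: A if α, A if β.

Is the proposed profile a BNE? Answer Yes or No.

Yes

Player 1 plays B: E[B] = 2/3·(14) + 1/3·(14) = 14; E[T] = -1. Best-responding. ✓
Player 2 (type α), facing B: A gives 11, B gives 2. Proposed A is best. ✓
Player 2 (type β), facing B: A gives 10, B gives 6. Proposed A is best. ✓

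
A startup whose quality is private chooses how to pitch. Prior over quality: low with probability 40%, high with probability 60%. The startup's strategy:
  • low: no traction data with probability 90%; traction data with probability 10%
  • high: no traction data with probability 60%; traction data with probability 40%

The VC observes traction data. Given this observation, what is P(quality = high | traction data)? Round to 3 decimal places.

Apply Bayes' rule using the sender's strategy as the likelihood.
P(traction data) = 0.4·0.1 + 0.6·0.4 = 0.28
P(high | traction data) = (0.6·0.4) / 0.28 = 0.24 / 0.28 = 0.857143

0.857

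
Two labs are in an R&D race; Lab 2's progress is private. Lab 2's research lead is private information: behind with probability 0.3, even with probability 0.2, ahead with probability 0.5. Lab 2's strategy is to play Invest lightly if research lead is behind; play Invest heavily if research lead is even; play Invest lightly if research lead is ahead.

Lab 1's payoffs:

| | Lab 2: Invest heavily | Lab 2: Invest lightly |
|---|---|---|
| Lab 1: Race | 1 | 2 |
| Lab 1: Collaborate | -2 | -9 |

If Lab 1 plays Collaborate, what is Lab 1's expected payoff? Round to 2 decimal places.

-7.60

Take the expectation over Lab 2's research lead, weighting each type's action by its prior probability.
E[Collaborate] = 0.3·(-9) + 0.2·(-2) + 0.5·(-9) = (-2.7) + (-0.4) + (-4.5) = -7.6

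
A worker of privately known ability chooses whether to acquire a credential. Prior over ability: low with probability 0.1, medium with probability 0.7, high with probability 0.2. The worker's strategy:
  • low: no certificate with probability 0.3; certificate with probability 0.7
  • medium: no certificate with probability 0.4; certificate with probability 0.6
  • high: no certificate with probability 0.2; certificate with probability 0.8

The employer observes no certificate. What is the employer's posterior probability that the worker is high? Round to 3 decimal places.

P(no certificate) = 0.1·0.3 + 0.7·0.4 + 0.2·0.2 = 0.35
P(high | no certificate) = (0.2·0.2) / 0.35 = 0.04 / 0.35 = 0.114286

0.114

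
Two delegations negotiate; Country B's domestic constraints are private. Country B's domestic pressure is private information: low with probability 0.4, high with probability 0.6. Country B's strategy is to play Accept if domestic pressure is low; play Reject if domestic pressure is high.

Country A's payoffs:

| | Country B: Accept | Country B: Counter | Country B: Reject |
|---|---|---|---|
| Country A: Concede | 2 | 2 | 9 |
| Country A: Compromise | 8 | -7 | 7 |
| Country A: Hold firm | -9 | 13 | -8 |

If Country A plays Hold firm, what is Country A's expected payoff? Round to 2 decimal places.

E[Hold firm] = 0.4·(-9) + 0.6·(-8) = (-3.6) + (-4.8) = -8.4

-8.40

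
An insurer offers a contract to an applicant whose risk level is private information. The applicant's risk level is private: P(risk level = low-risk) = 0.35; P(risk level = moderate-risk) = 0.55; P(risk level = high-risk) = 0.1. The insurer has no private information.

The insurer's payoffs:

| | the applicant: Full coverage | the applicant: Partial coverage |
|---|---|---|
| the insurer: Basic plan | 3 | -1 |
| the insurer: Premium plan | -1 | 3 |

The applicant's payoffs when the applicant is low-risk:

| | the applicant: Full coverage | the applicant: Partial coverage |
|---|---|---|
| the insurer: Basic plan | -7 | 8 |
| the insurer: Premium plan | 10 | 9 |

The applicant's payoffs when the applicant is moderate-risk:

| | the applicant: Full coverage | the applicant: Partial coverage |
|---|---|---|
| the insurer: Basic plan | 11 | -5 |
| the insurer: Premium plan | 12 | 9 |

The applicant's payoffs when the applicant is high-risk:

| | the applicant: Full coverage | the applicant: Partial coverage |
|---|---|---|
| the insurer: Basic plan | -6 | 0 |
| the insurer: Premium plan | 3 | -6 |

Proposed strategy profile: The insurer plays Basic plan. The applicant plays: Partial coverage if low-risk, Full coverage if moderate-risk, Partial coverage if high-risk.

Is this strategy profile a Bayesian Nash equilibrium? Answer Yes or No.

Yes

The insurer plays Basic plan: E[Basic plan] = 0.35·(-1) + 0.55·(3) + 0.1·(-1) = 1.2; E[Premium plan] = 0.8. Best-responding. ✓
The applicant (risk level low-risk), facing Basic plan: Full coverage gives -7, Partial coverage gives 8. Proposed Partial coverage is best. ✓
The applicant (risk level moderate-risk), facing Basic plan: Full coverage gives 11, Partial coverage gives -5. Proposed Full coverage is best. ✓
The applicant (risk level high-risk), facing Basic plan: Full coverage gives -6, Partial coverage gives 0. Proposed Partial coverage is best. ✓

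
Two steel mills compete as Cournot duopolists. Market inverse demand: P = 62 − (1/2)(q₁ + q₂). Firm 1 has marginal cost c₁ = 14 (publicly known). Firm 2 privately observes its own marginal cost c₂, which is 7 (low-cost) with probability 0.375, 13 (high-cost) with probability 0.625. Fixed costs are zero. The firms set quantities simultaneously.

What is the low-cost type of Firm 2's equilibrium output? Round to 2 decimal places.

Each type of Firm 2 best-responds to q₁; Firm 1 best-responds to the expected q₂ over Firm 2's types.
Firm 2 with cost c maximizes (62 − (1/2)(q₁+q₂) − c)·q₂, giving q₂(c) = (62 − c − (1/2)q₁).
E[c₂] = 0.375·7 + 0.625·13 = 10.75
Firm 1's FOC against E[q₂] yields q₁ = (62 − 2·14 + E[c₂])/(3/2) = (62 − 28 + 10.75)/(3/2) = 29.8333.
q₂(low-cost) = (62 − 7 − (1/2)·29.8333) = 40.0833.

40.08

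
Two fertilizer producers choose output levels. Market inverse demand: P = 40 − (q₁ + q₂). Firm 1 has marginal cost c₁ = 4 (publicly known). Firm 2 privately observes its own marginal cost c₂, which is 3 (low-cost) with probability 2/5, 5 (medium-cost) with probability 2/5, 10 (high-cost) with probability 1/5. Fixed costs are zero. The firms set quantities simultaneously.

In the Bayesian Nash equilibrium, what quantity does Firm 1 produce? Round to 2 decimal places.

Type-c best response for Firm 2: q₂(c) = (40 − c)/2 − q₁/2.
Firm 1 maximizes expected profit; its first-order condition is 40 − 2q₁ − E[q₂] − 4 = 0.
Substituting E[q₂] and solving: E[c₂] = 5.2, so q₁ = (40 − 2·4 + 5.2)/3 = 12.4.

12.40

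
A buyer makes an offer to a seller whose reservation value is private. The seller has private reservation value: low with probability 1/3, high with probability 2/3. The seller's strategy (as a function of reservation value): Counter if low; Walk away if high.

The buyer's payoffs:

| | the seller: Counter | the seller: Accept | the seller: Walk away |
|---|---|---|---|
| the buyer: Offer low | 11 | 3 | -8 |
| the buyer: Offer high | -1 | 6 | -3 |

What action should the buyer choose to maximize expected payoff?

Offer low

E[Offer low] = 1/3·(11) + 2/3·(-8) = -5/3
E[Offer high] = 1/3·(-1) + 2/3·(-3) = -7/3
Best response: Offer low (-5/3 is the largest).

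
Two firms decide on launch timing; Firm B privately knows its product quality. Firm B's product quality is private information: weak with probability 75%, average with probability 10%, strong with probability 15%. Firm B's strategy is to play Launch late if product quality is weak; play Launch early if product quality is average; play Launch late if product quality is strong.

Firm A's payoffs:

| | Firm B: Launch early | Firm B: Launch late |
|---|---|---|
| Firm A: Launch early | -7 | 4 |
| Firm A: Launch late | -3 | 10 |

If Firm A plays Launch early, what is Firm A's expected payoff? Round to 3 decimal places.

E[Launch early] = 0.75·4 + 0.1·(-7) + 0.15·4 = 3 + (-0.7) + 0.6 = 2.9

2.900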